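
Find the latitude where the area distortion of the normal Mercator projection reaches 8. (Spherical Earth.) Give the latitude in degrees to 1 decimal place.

69.3°

Mercator areal scale is sec²φ.
sec²φ = 8  ⇒  cos²φ = 0.1250  ⇒  cos φ = 0.3536.
φ = arccos(0.3536) ≈ 69.3°.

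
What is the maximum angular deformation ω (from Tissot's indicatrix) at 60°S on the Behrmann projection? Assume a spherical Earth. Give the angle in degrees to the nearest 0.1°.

Behrmann is a cylindrical equal-area projection with standard parallels at ±30°. A cylindrical equal-area projection with standard parallel φ₀ has meridian scale h = cos φ / cos φ₀ and parallel scale k = cos φ₀ / cos φ (so areas are preserved, h·k = 1).
At 60°: h = 0.5774, k = 1.732; principal scales a = 1.732, b = 0.5774.
sin(ω/2) = (a − b)/(a + b) = 1.155/2.309 = 0.5000, so ω = 2 arcsin(0.5000) ≈ 60.0°.

60.0°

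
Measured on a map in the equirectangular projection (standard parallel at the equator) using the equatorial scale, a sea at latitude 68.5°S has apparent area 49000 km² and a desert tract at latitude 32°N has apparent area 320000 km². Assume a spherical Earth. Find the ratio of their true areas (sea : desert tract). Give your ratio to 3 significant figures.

Plate carrée has h = 1 and k = sec φ, giving areal scale sec φ; true area = (apparent area) · cos φ.
True area of sea: 49000 × cos(68.5°) = 49000 × 0.3665 = 17960 km².
True area of desert tract: 320000 × cos(32°) = 320000 × 0.8480 = 271400 km².
Ratio = 17960 / 271400 ≈ 0.0662.

0.0662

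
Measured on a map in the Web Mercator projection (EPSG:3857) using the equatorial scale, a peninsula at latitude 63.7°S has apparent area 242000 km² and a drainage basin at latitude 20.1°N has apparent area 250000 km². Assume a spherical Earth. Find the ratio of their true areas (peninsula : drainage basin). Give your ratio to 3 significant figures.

On Mercator the areal scale is sec²φ, so true area = apparent × cos²φ.
True area of peninsula: 242000 × cos²(63.7°) = 242000 × 0.1963 = 47510 km².
True area of drainage basin: 250000 × cos²(20.1°) = 250000 × 0.8819 = 220500 km².
Ratio = 47510 / 220500 ≈ 0.215.

0.215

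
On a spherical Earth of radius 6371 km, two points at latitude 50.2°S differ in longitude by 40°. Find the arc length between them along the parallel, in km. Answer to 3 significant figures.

2850 km

Arc length along a parallel = R cos φ · Δλ (with Δλ in radians).
= 6371 × cos 50.2° × (40° × π/180) = 6371 × 0.6401 × 0.6981 ≈ 2850 km.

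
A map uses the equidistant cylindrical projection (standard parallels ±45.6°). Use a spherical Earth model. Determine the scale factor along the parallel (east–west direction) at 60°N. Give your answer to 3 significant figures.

With standard parallel φ₀ = 45.6°, the equirectangular projection gives x = Rλ cos φ₀, y = Rφ, so h = 1 and k = cos 45.6° / cos φ.
k = cos 45.6° / cos 60° = 0.6997/0.5000 = 1.399.

1.40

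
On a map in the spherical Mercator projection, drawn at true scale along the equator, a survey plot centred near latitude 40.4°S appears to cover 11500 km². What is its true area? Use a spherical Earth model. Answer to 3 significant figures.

For Mercator, h = k = sec φ (a conformal cylindrical projection has a single point scale, 1/cos φ).
Areal scale = k² = sec²φ = 1/cos²(40.4°) = 1/0.7615² = 1.724.
True area = apparent / (areal scale) = 11500 / 1.724 ≈ 6670 km².

6670 km²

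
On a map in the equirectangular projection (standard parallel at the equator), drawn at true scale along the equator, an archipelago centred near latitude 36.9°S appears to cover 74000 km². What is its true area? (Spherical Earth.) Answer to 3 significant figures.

59200 km²

Plate carrée maps x = Rλ, y = Rφ. The meridian scale is h = 1 and the parallel scale is k = 1/cos φ = sec φ.
Areal scale = h·k = 1 × sec φ; at 36.9°, h = 1.000, k = 1.250, so h·k = 1.250.
True area = apparent / (areal scale) = 74000 / 1.250 ≈ 59200 km².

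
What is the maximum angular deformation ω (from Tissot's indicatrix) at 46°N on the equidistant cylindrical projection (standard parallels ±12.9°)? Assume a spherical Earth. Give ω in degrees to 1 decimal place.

In the equirectangular projection with standard parallel φ₀ = 12.9° (x = Rλ cos φ₀, y = Rφ), meridians are true-scale (h = 1) and the parallel scale is k = cos φ₀ / cos φ.
At 46°: h = 1.000, k = 1.403; principal scales a = 1.403, b = 1.000.
sin(ω/2) = (a − b)/(a + b) = 0.4032/2.403 = 0.1678, so ω = 2 arcsin(0.1678) ≈ 19.3°.

19.3°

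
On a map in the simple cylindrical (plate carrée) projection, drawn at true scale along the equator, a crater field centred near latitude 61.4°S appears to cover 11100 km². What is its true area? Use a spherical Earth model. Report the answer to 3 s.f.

5310 km²

Plate carrée maps x = Rλ, y = Rφ. The meridian scale is h = 1 and the parallel scale is k = 1/cos φ = sec φ.
Areal scale = h·k = 1 × sec φ; at 61.4°, h = 1.000, k = 2.089, so h·k = 2.089.
True area = apparent / (areal scale) = 11100 / 2.089 ≈ 5310 km².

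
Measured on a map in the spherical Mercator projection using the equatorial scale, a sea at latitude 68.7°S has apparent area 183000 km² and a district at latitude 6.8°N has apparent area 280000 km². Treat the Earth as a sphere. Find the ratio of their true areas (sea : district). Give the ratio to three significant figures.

On Mercator the areal scale is sec²φ, so true area = apparent × cos²φ.
True area of sea: 183000 × cos²(68.7°) = 183000 × 0.1320 = 24150 km².
True area of district: 280000 × cos²(6.8°) = 280000 × 0.9860 = 276100 km².
Ratio = 24150 / 276100 ≈ 0.0875.

0.0875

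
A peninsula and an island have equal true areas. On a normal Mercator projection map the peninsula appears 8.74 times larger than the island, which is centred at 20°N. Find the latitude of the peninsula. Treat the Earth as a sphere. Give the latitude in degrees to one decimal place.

71.5°

For equal true areas on Mercator, apparent areas scale as sec²φ, so the ratio is cos²φ₂ / cos²φ₁.
cos²φ₂ / cos²φ₁ = 8.74  ⇒  cos φ₁ = cos 20° / √8.74 = 0.9397/2.956 = 0.3179.
φ₁ = arccos(0.3179) ≈ 71.5°.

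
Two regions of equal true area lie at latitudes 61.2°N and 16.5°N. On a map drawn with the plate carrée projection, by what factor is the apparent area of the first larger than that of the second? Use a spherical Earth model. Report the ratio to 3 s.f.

For the equirectangular projection with φ₀ = 0 (plate carrée), h = 1 along meridians and k = sec φ along parallels.
Areal scale at 61.2°: h·k = 1.000 × 2.076 = 2.076.
Areal scale at 16.5°: h·k = 1.000 × 1.043 = 1.043.
Ratio = 2.076/1.043 ≈ 1.99.

1.99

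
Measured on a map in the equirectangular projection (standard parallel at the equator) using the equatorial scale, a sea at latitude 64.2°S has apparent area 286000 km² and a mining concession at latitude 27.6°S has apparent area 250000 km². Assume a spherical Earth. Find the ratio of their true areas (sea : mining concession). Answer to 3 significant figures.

Plate carrée has h = 1 and k = sec φ, giving areal scale sec φ; true area = (apparent area) · cos φ.
True area of sea: 286000 × cos(64.2°) = 286000 × 0.4352 = 124500 km².
True area of mining concession: 250000 × cos(27.6°) = 250000 × 0.8862 = 221600 km².
Ratio = 124500 / 221600 ≈ 0.562.

0.562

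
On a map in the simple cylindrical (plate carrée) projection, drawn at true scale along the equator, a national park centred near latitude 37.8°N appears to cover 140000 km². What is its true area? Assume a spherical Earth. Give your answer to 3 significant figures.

For the equirectangular projection with φ₀ = 0 (plate carrée), h = 1 along meridians and k = sec φ along parallels.
Areal scale = h·k = 1 × sec φ; at 37.8°, h = 1.000, k = 1.266, so h·k = 1.266.
True area = apparent / (areal scale) = 140000 / 1.266 ≈ 111000 km².

111000 km²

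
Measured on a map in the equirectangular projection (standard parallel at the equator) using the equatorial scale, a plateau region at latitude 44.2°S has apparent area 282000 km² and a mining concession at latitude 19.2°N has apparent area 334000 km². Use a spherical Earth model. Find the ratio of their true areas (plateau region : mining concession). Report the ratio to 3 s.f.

On the plate carrée, areal scale = h·k = 1 × sec φ, so true area = apparent × cos φ.
True area of plateau region: 282000 × cos(44.2°) = 282000 × 0.7169 = 202200 km².
True area of mining concession: 334000 × cos(19.2°) = 334000 × 0.9444 = 315400 km².
Ratio = 202200 / 315400 ≈ 0.641.

0.641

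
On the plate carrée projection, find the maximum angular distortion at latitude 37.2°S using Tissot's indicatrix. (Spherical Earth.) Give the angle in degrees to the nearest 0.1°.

Plate carrée maps x = Rλ, y = Rφ. The meridian scale is h = 1 and the parallel scale is k = 1/cos φ = sec φ.
At 37.2°: h = 1.000, k = 1.255; principal scales a = 1.255, b = 1.000.
sin(ω/2) = (a − b)/(a + b) = 0.2554/2.255 = 0.1133, so ω = 2 arcsin(0.1133) ≈ 13.0°.

13.0°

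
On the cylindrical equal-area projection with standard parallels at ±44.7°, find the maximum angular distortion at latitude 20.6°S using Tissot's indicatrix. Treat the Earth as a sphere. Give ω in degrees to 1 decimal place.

A cylindrical equal-area projection with standard parallel φ₀ has meridian scale h = cos φ / cos φ₀ and parallel scale k = cos φ₀ / cos φ (so areas are preserved, h·k = 1).
At 20.6°: h = 1.317, k = 0.7594; principal scales a = 1.317, b = 0.7594.
sin(ω/2) = (a − b)/(a + b) = 0.5576/2.076 = 0.2685, so ω = 2 arcsin(0.2685) ≈ 31.2°.

31.2°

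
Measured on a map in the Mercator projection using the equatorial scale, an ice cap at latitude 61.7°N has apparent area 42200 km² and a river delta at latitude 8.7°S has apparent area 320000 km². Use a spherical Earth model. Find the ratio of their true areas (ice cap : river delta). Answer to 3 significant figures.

Since Mercator area scale is 1/cos²φ, the true area equals the apparent area multiplied by cos²φ.
True area of ice cap: 42200 × cos²(61.7°) = 42200 × 0.2248 = 9485 km².
True area of river delta: 320000 × cos²(8.7°) = 320000 × 0.9771 = 312700 km².
Ratio = 9485 / 312700 ≈ 0.0303.

0.0303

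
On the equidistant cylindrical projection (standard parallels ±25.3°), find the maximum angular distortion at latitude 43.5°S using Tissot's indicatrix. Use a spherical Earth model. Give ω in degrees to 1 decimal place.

In the equirectangular projection with standard parallel φ₀ = 25.3° (x = Rλ cos φ₀, y = Rφ), meridians are true-scale (h = 1) and the parallel scale is k = cos φ₀ / cos φ.
At 43.5°: h = 1.000, k = 1.246; principal scales a = 1.246, b = 1.000.
sin(ω/2) = (a − b)/(a + b) = 0.2464/2.246 = 0.1097, so ω = 2 arcsin(0.1097) ≈ 12.6°.

12.6°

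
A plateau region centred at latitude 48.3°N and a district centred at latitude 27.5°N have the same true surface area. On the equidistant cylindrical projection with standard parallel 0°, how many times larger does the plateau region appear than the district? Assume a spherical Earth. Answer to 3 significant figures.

1.33

Plate carrée maps x = Rλ, y = Rφ. The meridian scale is h = 1 and the parallel scale is k = 1/cos φ = sec φ.
Areal scale at 48.3°: h·k = 1.000 × 1.503 = 1.503.
Areal scale at 27.5°: h·k = 1.000 × 1.127 = 1.127.
Ratio = 1.503/1.127 ≈ 1.33.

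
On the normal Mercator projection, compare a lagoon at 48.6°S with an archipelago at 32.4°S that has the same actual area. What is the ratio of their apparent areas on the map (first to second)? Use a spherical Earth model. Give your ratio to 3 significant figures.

1.63

Mercator is conformal with k = sec φ, so areal scale = k² = sec²φ.
At 48.6°: sec²(48.6°) = 1/0.6613² = 2.287.
At 32.4°: sec²(32.4°) = 1/0.8443² = 1.403.
Ratio = 2.287/1.403 = cos²(32.4°)/cos²(48.6°) ≈ 1.63.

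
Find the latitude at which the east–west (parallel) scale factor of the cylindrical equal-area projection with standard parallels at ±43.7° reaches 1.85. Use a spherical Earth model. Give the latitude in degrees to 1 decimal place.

67.0°

Cylindrical equal-area (φ₀ = 43.7°): h = cos φ / cos 43.7° along meridians, k = cos 43.7° / cos φ along parallels; h·k = 1.
k = cos φ₀ / cos φ = 1.85  ⇒  cos φ = cos 43.7° / 1.85 = 0.3908.
φ = arccos(0.3908) ≈ 67.0°.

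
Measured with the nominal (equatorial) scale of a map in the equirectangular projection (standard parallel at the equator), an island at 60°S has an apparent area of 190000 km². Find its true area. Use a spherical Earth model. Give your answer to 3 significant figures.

95000 km²

Plate carrée maps x = Rλ, y = Rφ. The meridian scale is h = 1 and the parallel scale is k = 1/cos φ = sec φ.
Areal scale = h·k = 1 × sec φ; at 60°, h = 1.000, k = 2.000, so h·k = 2.000.
True area = apparent / (areal scale) = 190000 / 2.000 ≈ 95000 km².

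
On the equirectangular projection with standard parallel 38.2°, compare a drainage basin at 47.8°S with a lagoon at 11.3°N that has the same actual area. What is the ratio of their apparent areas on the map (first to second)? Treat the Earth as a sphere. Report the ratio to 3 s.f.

The equidistant cylindrical projection with φ₀ = 38.2° has h = 1 (meridians true) and k = cos φ₀ / cos φ along parallels.
Areal scale at 47.8°: h·k = 1.000 × 1.170 = 1.170.
Areal scale at 11.3°: h·k = 1.000 × 0.8014 = 0.8014.
Ratio = 1.170/0.8014 ≈ 1.46.

1.46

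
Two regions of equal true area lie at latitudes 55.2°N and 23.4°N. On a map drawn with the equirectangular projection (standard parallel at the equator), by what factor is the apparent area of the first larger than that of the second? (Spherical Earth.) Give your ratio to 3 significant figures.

1.61

Plate carrée maps x = Rλ, y = Rφ. The meridian scale is h = 1 and the parallel scale is k = 1/cos φ = sec φ.
Areal scale at 55.2°: h·k = 1.000 × 1.752 = 1.752.
Areal scale at 23.4°: h·k = 1.000 × 1.090 = 1.090.
Ratio = 1.752/1.090 ≈ 1.61.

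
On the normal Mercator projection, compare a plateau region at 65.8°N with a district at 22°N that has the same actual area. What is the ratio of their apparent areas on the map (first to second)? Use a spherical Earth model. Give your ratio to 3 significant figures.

Mercator is conformal with k = sec φ, so areal scale = k² = sec²φ.
At 65.8°: sec²(65.8°) = 1/0.4099² = 5.951.
At 22°: sec²(22°) = 1/0.9272² = 1.163.
Ratio = 5.951/1.163 = cos²(22°)/cos²(65.8°) ≈ 5.12.

5.12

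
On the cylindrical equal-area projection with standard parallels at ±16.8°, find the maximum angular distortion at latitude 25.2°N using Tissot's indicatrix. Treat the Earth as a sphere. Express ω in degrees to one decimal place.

6.5°

A cylindrical equal-area projection with standard parallel φ₀ has meridian scale h = cos φ / cos φ₀ and parallel scale k = cos φ₀ / cos φ (so areas are preserved, h·k = 1).
At 25.2°: h = 0.9452, k = 1.058; principal scales a = 1.058, b = 0.9452.
sin(ω/2) = (a − b)/(a + b) = 0.1128/2.003 = 0.05633, so ω = 2 arcsin(0.05633) ≈ 6.5°.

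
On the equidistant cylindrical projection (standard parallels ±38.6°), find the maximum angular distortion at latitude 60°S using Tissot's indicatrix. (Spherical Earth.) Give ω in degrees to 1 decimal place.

25.4°

With standard parallel φ₀ = 38.6°, the equirectangular projection gives x = Rλ cos φ₀, y = Rφ, so h = 1 and k = cos 38.6° / cos φ.
At 60°: h = 1.000, k = 1.563; principal scales a = 1.563, b = 1.000.
sin(ω/2) = (a − b)/(a + b) = 0.5630/2.563 = 0.2197, so ω = 2 arcsin(0.2197) ≈ 25.4°.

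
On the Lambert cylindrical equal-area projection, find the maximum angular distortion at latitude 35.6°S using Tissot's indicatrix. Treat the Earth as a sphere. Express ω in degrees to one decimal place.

23.5°

The Lambert cylindrical equal-area projection is the cylindrical equal-area projection with its standard parallel at the equator (φ₀ = 0). Cylindrical equal-area (φ₀ = 0°): h = cos φ / cos 0° along meridians, k = cos 0° / cos φ along parallels; h·k = 1.
At 35.6°: h = 0.8131, k = 1.230; principal scales a = 1.230, b = 0.8131.
sin(ω/2) = (a − b)/(a + b) = 0.4168/2.043 = 0.2040, so ω = 2 arcsin(0.2040) ≈ 23.5°.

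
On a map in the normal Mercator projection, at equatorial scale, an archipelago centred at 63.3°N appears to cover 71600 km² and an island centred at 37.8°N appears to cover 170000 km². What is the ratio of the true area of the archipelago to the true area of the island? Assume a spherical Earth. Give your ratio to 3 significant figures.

Mercator's areal exaggeration is sec²φ; hence true area = (apparent area) · cos²φ.
True area of archipelago: 71600 × cos²(63.3°) = 71600 × 0.2019 = 14460 km².
True area of island: 170000 × cos²(37.8°) = 170000 × 0.6243 = 106100 km².
Ratio = 14460 / 106100 ≈ 0.136.

0.136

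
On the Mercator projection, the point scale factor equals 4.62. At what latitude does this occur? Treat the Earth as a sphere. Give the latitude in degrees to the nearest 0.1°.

Mercator scale is k = sec φ = 1/cos φ.
1/cos φ = 4.62  ⇒  cos φ = 0.2165  ⇒  φ = arccos(0.2165) ≈ 77.5°.

77.5°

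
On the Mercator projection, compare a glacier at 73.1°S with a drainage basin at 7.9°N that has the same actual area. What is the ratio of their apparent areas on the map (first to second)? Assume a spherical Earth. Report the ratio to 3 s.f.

Mercator areal scale is sec²φ.
At 73.1°: sec²(73.1°) = 1/0.2907² = 11.83.
At 7.9°: sec²(7.9°) = 1/0.9905² = 1.019.
Ratio = 11.83/1.019 = cos²(7.9°)/cos²(73.1°) ≈ 11.6.

11.6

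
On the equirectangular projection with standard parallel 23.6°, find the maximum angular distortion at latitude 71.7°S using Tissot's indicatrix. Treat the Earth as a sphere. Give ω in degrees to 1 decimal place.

With standard parallel φ₀ = 23.6°, the equirectangular projection gives x = Rλ cos φ₀, y = Rφ, so h = 1 and k = cos 23.6° / cos φ.
At 71.7°: h = 1.000, k = 2.918; principal scales a = 2.918, b = 1.000.
sin(ω/2) = (a − b)/(a + b) = 1.918/3.918 = 0.4896, so ω = 2 arcsin(0.4896) ≈ 58.6°.

58.6°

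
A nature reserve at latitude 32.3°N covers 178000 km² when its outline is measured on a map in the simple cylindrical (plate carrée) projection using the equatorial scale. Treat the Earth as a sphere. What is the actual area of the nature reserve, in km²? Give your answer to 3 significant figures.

150000 km²

In the plate carrée (x = Rλ, y = Rφ), meridians are true-scale (h = 1) and parallels are stretched by k = sec φ.
Areal scale = h·k = 1 × sec φ; at 32.3°, h = 1.000, k = 1.183, so h·k = 1.183.
True area = apparent / (areal scale) = 178000 / 1.183 ≈ 150000 km².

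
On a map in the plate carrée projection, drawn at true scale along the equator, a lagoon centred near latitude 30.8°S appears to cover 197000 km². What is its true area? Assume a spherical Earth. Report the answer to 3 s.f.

169000 km²

Plate carrée maps x = Rλ, y = Rφ. The meridian scale is h = 1 and the parallel scale is k = 1/cos φ = sec φ.
Areal scale = h·k = 1 × sec φ; at 30.8°, h = 1.000, k = 1.164, so h·k = 1.164.
True area = apparent / (areal scale) = 197000 / 1.164 ≈ 169000 km².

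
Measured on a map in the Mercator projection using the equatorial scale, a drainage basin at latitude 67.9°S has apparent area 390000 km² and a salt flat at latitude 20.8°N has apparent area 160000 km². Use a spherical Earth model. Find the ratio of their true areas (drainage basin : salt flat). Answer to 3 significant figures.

Mercator's areal exaggeration is sec²φ; hence true area = (apparent area) · cos²φ.
True area of drainage basin: 390000 × cos²(67.9°) = 390000 × 0.1415 = 55200 km².
True area of salt flat: 160000 × cos²(20.8°) = 160000 × 0.8739 = 139800 km².
Ratio = 55200 / 139800 ≈ 0.395.

0.395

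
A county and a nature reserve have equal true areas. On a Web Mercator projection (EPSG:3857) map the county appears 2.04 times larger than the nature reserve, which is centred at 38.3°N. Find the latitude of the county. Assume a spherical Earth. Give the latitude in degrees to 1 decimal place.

56.7°

Mercator areal scale is sec²φ, so apparent-area ratio = sec²φ₁ / sec²φ₂ = cos²φ₂ / cos²φ₁.
cos²φ₂ / cos²φ₁ = 2.04  ⇒  cos φ₁ = cos 38.3° / √2.04 = 0.7848/1.428 = 0.5495.
φ₁ = arccos(0.5495) ≈ 56.7°.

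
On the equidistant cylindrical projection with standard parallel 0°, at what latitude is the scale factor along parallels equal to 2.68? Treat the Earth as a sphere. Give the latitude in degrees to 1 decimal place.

68.1°

Plate carrée: h = 1, k = sec φ along parallels.
sec φ = 2.68  ⇒  cos φ = 0.3731  ⇒  φ ≈ 68.1°.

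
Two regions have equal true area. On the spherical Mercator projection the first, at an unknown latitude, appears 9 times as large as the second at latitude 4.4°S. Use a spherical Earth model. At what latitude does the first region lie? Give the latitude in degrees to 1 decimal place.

70.6°

Mercator areal scale is sec²φ, so apparent-area ratio = sec²φ₁ / sec²φ₂ = cos²φ₂ / cos²φ₁.
cos²φ₂ / cos²φ₁ = 9  ⇒  cos φ₁ = cos 4.4° / √9 = 0.9971/3.000 = 0.3324.
φ₁ = arccos(0.3324) ≈ 70.6°.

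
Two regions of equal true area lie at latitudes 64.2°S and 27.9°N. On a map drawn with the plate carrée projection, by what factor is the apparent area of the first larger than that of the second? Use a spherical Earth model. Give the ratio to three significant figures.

For the equirectangular projection with φ₀ = 0 (plate carrée), h = 1 along meridians and k = sec φ along parallels.
Areal scale at 64.2°: h·k = 1.000 × 2.298 = 2.298.
Areal scale at 27.9°: h·k = 1.000 × 1.132 = 1.132.
Ratio = 2.298/1.132 ≈ 2.03.

2.03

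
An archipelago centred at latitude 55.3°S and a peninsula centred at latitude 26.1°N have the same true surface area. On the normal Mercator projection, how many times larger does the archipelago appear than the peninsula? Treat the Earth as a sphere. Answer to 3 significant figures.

2.49

Mercator areal scale is sec²φ.
At 55.3°: sec²(55.3°) = 1/0.5693² = 3.086.
At 26.1°: sec²(26.1°) = 1/0.8980² = 1.240.
Ratio = 3.086/1.240 = cos²(26.1°)/cos²(55.3°) ≈ 2.49.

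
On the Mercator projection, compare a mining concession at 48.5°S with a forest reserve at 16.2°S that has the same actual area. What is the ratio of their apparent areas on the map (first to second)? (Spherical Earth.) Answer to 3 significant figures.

2.10

On Mercator, area is exaggerated by sec²φ = 1/cos²φ.
At 48.5°: sec²(48.5°) = 1/0.6626² = 2.278.
At 16.2°: sec²(16.2°) = 1/0.9603² = 1.084.
Ratio = 2.278/1.084 = cos²(16.2°)/cos²(48.5°) ≈ 2.10.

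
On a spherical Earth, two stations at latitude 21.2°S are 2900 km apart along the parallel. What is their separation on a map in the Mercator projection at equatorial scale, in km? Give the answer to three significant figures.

3110 km

The Mercator projection is conformal; its linear scale factor is the same in every direction and equals sec φ = 1/cos φ.
Along the parallel, k = sec 21.2° = 1/0.9323 = 1.073.
Map distance = 2900 × 1.073 ≈ 3110 km.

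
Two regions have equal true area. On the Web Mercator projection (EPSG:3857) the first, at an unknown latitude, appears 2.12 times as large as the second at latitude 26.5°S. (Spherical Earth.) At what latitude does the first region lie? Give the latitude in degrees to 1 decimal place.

52.1°

For equal true areas on Mercator, apparent areas scale as sec²φ, so the ratio is cos²φ₂ / cos²φ₁.
cos²φ₂ / cos²φ₁ = 2.12  ⇒  cos φ₁ = cos 26.5° / √2.12 = 0.8949/1.456 = 0.6146.
φ₁ = arccos(0.6146) ≈ 52.1°.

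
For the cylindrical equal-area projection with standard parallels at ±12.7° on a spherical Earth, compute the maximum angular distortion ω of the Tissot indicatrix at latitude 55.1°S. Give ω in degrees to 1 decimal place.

58.4°

Cylindrical equal-area (φ₀ = 12.7°): h = cos φ / cos 12.7° along meridians, k = cos 12.7° / cos φ along parallels; h·k = 1.
At 55.1°: h = 0.5865, k = 1.705; principal scales a = 1.705, b = 0.5865.
sin(ω/2) = (a − b)/(a + b) = 1.119/2.292 = 0.4881, so ω = 2 arcsin(0.4881) ≈ 58.4°.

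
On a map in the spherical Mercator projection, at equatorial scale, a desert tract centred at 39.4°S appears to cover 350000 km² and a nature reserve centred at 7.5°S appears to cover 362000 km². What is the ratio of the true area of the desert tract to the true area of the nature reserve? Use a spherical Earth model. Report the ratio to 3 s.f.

Mercator's areal exaggeration is sec²φ; hence true area = (apparent area) · cos²φ.
True area of desert tract: 350000 × cos²(39.4°) = 350000 × 0.5971 = 209000 km².
True area of nature reserve: 362000 × cos²(7.5°) = 362000 × 0.9830 = 355800 km².
Ratio = 209000 / 355800 ≈ 0.587.

0.587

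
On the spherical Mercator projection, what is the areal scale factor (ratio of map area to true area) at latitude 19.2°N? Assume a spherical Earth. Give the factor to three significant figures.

The Mercator projection is conformal; its linear scale factor is the same in every direction and equals sec φ = 1/cos φ.
Areal scale = k² = sec²φ = 1/cos²(19.2°) = 1/0.9444² = 1.121.

1.12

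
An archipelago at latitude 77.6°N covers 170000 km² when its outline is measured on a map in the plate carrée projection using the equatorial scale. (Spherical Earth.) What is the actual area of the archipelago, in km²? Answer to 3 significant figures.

Plate carrée maps x = Rλ, y = Rφ. The meridian scale is h = 1 and the parallel scale is k = 1/cos φ = sec φ.
Areal scale = h·k = 1 × sec φ; at 77.6°, h = 1.000, k = 4.657, so h·k = 4.657.
True area = apparent / (areal scale) = 170000 / 4.657 ≈ 36500 km².

36500 km²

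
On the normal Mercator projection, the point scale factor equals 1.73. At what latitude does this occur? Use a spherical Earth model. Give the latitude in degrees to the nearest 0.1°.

Mercator scale is k = sec φ = 1/cos φ.
1/cos φ = 1.73  ⇒  cos φ = 0.5780  ⇒  φ = arccos(0.5780) ≈ 54.7°.

54.7°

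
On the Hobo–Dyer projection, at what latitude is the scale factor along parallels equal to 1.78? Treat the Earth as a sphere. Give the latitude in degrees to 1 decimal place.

63.5°

Hobo–Dyer is a cylindrical equal-area projection with standard parallels at ±37.5°. A cylindrical equal-area projection with standard parallel φ₀ has meridian scale h = cos φ / cos φ₀ and parallel scale k = cos φ₀ / cos φ (so areas are preserved, h·k = 1).
k = cos φ₀ / cos φ = 1.78  ⇒  cos φ = cos 37.5° / 1.78 = 0.4457.
φ = arccos(0.4457) ≈ 63.5°.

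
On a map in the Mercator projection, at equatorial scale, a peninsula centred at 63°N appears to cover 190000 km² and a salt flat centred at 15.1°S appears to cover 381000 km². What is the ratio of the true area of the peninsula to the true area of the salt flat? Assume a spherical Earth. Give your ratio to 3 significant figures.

0.110

Mercator's areal exaggeration is sec²φ; hence true area = (apparent area) · cos²φ.
True area of peninsula: 190000 × cos²(63°) = 190000 × 0.2061 = 39160 km².
True area of salt flat: 381000 × cos²(15.1°) = 381000 × 0.9321 = 355100 km².
Ratio = 39160 / 355100 ≈ 0.110.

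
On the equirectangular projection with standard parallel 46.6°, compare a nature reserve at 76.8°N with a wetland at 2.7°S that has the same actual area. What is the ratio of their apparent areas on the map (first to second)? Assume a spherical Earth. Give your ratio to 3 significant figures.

4.37

With standard parallel φ₀ = 46.6°, the equirectangular projection gives x = Rλ cos φ₀, y = Rφ, so h = 1 and k = cos 46.6° / cos φ.
Areal scale at 76.8°: h·k = 1.000 × 3.009 = 3.009.
Areal scale at 2.7°: h·k = 1.000 × 0.6879 = 0.6879.
Ratio = 3.009/0.6879 ≈ 4.37.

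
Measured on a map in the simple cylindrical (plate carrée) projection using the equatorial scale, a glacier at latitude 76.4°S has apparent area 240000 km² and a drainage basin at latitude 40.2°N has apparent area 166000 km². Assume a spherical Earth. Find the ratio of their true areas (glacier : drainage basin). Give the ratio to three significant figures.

Plate carrée has h = 1 and k = sec φ, giving areal scale sec φ; true area = (apparent area) · cos φ.
True area of glacier: 240000 × cos(76.4°) = 240000 × 0.2351 = 56430 km².
True area of drainage basin: 166000 × cos(40.2°) = 166000 × 0.7638 = 126800 km².
Ratio = 56430 / 126800 ≈ 0.445.

0.445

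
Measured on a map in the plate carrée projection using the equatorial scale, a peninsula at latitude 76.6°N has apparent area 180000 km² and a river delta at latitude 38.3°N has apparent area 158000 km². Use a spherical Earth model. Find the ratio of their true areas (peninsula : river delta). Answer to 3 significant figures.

On the plate carrée, areal scale = h·k = 1 × sec φ, so true area = apparent × cos φ.
True area of peninsula: 180000 × cos(76.6°) = 180000 × 0.2317 = 41710 km².
True area of river delta: 158000 × cos(38.3°) = 158000 × 0.7848 = 124000 km².
Ratio = 41710 / 124000 ≈ 0.336.

0.336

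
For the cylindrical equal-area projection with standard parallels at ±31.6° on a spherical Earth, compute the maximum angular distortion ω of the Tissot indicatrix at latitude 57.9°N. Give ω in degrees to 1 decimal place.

A cylindrical equal-area projection with standard parallel φ₀ has meridian scale h = cos φ / cos φ₀ and parallel scale k = cos φ₀ / cos φ (so areas are preserved, h·k = 1).
At 57.9°: h = 0.6239, k = 1.603; principal scales a = 1.603, b = 0.6239.
sin(ω/2) = (a − b)/(a + b) = 0.9789/2.227 = 0.4396, so ω = 2 arcsin(0.4396) ≈ 52.2°.

52.2°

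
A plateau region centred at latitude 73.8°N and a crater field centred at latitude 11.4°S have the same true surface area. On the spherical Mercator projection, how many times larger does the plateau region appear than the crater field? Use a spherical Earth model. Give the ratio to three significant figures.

Mercator areal scale is sec²φ.
At 73.8°: sec²(73.8°) = 1/0.2790² = 12.85.
At 11.4°: sec²(11.4°) = 1/0.9803² = 1.041.
Ratio = 12.85/1.041 = cos²(11.4°)/cos²(73.8°) ≈ 12.3.

12.3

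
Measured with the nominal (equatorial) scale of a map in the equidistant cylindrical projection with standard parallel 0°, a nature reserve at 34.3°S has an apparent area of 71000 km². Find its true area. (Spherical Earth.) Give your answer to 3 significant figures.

58700 km²

In the plate carrée (x = Rλ, y = Rφ), meridians are true-scale (h = 1) and parallels are stretched by k = sec φ.
Areal scale = h·k = 1 × sec φ; at 34.3°, h = 1.000, k = 1.211, so h·k = 1.211.
True area = apparent / (areal scale) = 71000 / 1.211 ≈ 58700 km².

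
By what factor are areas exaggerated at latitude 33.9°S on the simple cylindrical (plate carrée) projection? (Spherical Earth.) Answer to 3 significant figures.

For the equirectangular projection with φ₀ = 0 (plate carrée), h = 1 along meridians and k = sec φ along parallels.
Areal scale = h·k = 1 × sec φ; at 33.9°, h = 1.000, k = 1.205, so h·k = 1.205.

1.20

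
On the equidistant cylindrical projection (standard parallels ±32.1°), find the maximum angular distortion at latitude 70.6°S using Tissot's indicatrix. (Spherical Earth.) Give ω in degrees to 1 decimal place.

In the equirectangular projection with standard parallel φ₀ = 32.1° (x = Rλ cos φ₀, y = Rφ), meridians are true-scale (h = 1) and the parallel scale is k = cos φ₀ / cos φ.
At 70.6°: h = 1.000, k = 2.550; principal scales a = 2.550, b = 1.000.
sin(ω/2) = (a − b)/(a + b) = 1.550/3.550 = 0.4367, so ω = 2 arcsin(0.4367) ≈ 51.8°.

51.8°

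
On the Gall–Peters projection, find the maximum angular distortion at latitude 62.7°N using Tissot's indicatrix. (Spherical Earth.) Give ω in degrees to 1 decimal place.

48.1°

Gall–Peters is a cylindrical equal-area projection with standard parallels at ±45°. For cylindrical equal-area with standard parallel φ₀, h = cos φ / cos φ₀ and k = cos φ₀ / cos φ, so h·k = 1.
At 62.7°: h = 0.6486, k = 1.542; principal scales a = 1.542, b = 0.6486.
sin(ω/2) = (a − b)/(a + b) = 0.8931/2.190 = 0.4077, so ω = 2 arcsin(0.4077) ≈ 48.1°.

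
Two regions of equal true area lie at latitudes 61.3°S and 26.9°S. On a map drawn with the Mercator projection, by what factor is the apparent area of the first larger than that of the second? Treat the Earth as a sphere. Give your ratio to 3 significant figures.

On Mercator, area is exaggerated by sec²φ = 1/cos²φ.
At 61.3°: sec²(61.3°) = 1/0.4802² = 4.336.
At 26.9°: sec²(26.9°) = 1/0.8918² = 1.257.
Ratio = 4.336/1.257 = cos²(26.9°)/cos²(61.3°) ≈ 3.45.

3.45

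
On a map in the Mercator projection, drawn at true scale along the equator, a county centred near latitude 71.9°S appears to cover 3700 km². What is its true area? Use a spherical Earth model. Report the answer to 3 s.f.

357 km²

Mercator is conformal, so the point scale is isotropic: h = k = sec φ = 1/cos φ.
Areal scale = k² = sec²φ = 1/cos²(71.9°) = 1/0.3107² = 10.36.
True area = apparent / (areal scale) = 3700 / 10.36 ≈ 357 km².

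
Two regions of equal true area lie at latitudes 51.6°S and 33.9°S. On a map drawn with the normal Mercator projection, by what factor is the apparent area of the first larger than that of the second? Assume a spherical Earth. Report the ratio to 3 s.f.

1.79

On Mercator, area is exaggerated by sec²φ = 1/cos²φ.
At 51.6°: sec²(51.6°) = 1/0.6211² = 2.592.
At 33.9°: sec²(33.9°) = 1/0.8300² = 1.452.
Ratio = 2.592/1.452 = cos²(33.9°)/cos²(51.6°) ≈ 1.79.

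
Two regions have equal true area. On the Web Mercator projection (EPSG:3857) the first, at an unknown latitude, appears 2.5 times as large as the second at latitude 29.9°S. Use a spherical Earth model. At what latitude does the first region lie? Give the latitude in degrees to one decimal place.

56.8°

For equal true areas on Mercator, apparent areas scale as sec²φ, so the ratio is cos²φ₂ / cos²φ₁.
cos²φ₂ / cos²φ₁ = 2.5  ⇒  cos φ₁ = cos 29.9° / √2.5 = 0.8669/1.581 = 0.5483.
φ₁ = arccos(0.5483) ≈ 56.8°.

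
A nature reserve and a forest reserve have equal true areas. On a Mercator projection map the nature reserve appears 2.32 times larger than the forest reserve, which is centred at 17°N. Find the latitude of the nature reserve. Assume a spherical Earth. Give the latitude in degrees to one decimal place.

Mercator areal scale is sec²φ, so apparent-area ratio = sec²φ₁ / sec²φ₂ = cos²φ₂ / cos²φ₁.
cos²φ₂ / cos²φ₁ = 2.32  ⇒  cos φ₁ = cos 17° / √2.32 = 0.9563/1.523 = 0.6278.
φ₁ = arccos(0.6278) ≈ 51.1°.

51.1°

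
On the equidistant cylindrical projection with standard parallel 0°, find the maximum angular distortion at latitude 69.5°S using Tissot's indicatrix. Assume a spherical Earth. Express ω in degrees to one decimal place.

57.5°

Plate carrée maps x = Rλ, y = Rφ. The meridian scale is h = 1 and the parallel scale is k = 1/cos φ = sec φ.
At 69.5°: h = 1.000, k = 2.855; principal scales a = 2.855, b = 1.000.
sin(ω/2) = (a − b)/(a + b) = 1.855/3.855 = 0.4813, so ω = 2 arcsin(0.4813) ≈ 57.5°.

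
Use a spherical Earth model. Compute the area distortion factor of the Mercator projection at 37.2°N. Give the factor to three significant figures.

1.58

Mercator is conformal, so the point scale is isotropic: h = k = sec φ = 1/cos φ.
Areal scale = k² = sec²φ = 1/cos²(37.2°) = 1/0.7965² = 1.576.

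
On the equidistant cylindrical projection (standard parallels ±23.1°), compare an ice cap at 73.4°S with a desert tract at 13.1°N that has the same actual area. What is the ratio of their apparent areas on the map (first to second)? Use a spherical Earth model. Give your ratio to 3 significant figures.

The equidistant cylindrical projection with φ₀ = 23.1° has h = 1 (meridians true) and k = cos φ₀ / cos φ along parallels.
Areal scale at 73.4°: h·k = 1.000 × 3.220 = 3.220.
Areal scale at 13.1°: h·k = 1.000 × 0.9444 = 0.9444.
Ratio = 3.220/0.9444 ≈ 3.41.

3.41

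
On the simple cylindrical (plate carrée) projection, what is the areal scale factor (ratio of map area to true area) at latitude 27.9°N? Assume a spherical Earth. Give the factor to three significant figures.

For the equirectangular projection with φ₀ = 0 (plate carrée), h = 1 along meridians and k = sec φ along parallels.
Areal scale = h·k = 1 × sec φ; at 27.9°, h = 1.000, k = 1.132, so h·k = 1.132.

1.13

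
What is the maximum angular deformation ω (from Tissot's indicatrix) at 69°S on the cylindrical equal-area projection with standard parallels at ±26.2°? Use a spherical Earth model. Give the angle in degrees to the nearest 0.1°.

For cylindrical equal-area with standard parallel φ₀, h = cos φ / cos φ₀ and k = cos φ₀ / cos φ, so h·k = 1.
At 69°: h = 0.3994, k = 2.504; principal scales a = 2.504, b = 0.3994.
sin(ω/2) = (a − b)/(a + b) = 2.104/2.903 = 0.7248, so ω = 2 arcsin(0.7248) ≈ 92.9°.

92.9°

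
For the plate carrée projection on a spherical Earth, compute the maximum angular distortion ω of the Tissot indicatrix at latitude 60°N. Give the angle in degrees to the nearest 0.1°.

38.9°

Plate carrée maps x = Rλ, y = Rφ. The meridian scale is h = 1 and the parallel scale is k = 1/cos φ = sec φ.
At 60°: h = 1.000, k = 2.000; principal scales a = 2.000, b = 1.000.
sin(ω/2) = (a − b)/(a + b) = 1.0000/3.000 = 0.3333, so ω = 2 arcsin(0.3333) ≈ 38.9°.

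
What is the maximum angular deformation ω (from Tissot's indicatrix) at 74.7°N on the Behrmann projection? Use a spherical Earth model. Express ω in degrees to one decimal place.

The Behrmann projection is cylindrical equal-area with φ₀ = 30°. For cylindrical equal-area with standard parallel φ₀, h = cos φ / cos φ₀ and k = cos φ₀ / cos φ, so h·k = 1.
At 74.7°: h = 0.3047, k = 3.282; principal scales a = 3.282, b = 0.3047.
sin(ω/2) = (a − b)/(a + b) = 2.977/3.587 = 0.8301, so ω = 2 arcsin(0.8301) ≈ 112.2°.

112.2°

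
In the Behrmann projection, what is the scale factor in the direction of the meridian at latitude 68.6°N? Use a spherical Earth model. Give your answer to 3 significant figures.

0.421

The Behrmann projection is cylindrical equal-area with φ₀ = 30°. For cylindrical equal-area with standard parallel φ₀, h = cos φ / cos φ₀ and k = cos φ₀ / cos φ, so h·k = 1.
h = cos 68.6° / cos 30° = 0.3649/0.8660 = 0.4213.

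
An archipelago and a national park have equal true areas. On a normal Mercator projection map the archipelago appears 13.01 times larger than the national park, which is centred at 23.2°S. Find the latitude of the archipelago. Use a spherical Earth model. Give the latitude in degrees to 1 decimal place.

75.2°

Mercator areal scale is sec²φ, so apparent-area ratio = sec²φ₁ / sec²φ₂ = cos²φ₂ / cos²φ₁.
cos²φ₂ / cos²φ₁ = 13.01  ⇒  cos φ₁ = cos 23.2° / √13.01 = 0.9191/3.607 = 0.2548.
φ₁ = arccos(0.2548) ≈ 75.2°.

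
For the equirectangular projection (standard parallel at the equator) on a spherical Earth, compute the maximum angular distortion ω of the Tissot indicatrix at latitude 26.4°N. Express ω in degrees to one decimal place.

6.3°

In the plate carrée (x = Rλ, y = Rφ), meridians are true-scale (h = 1) and parallels are stretched by k = sec φ.
At 26.4°: h = 1.000, k = 1.116; principal scales a = 1.116, b = 1.000.
sin(ω/2) = (a − b)/(a + b) = 0.1164/2.116 = 0.05501, so ω = 2 arcsin(0.05501) ≈ 6.3°.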